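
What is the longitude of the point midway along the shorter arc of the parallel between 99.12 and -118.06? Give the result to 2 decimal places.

Signed shortest Δλ from +99.12° to -118.06° is +142.82°.
Midpoint longitude = +99.12° + (+142.82°)/2 = +99.12° + 71.41° = +170.53°.
(The naïve average (+99.12 + -118.06)/2 = -9.47° is on the wrong side of the globe.)

+170.53°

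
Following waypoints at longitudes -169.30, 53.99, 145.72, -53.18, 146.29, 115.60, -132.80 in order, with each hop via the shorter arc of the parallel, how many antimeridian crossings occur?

4

Leg 1: -169.30° → +53.99°, shortest Δλ = -136.71° (west) — crosses 180°.
Leg 2: +53.99° → +145.72°, shortest Δλ = 91.73° (east) — does not cross 180°.
Leg 3: +145.72° → -53.18°, shortest Δλ = 161.1° (east) — crosses 180°.
Leg 4: -53.18° → +146.29°, shortest Δλ = -160.53° (west) — crosses 180°.
Leg 5: +146.29° → +115.60°, shortest Δλ = -30.69° (west) — does not cross 180°.
Leg 6: +115.60° → -132.80°, shortest Δλ = 111.6° (east) — crosses 180°.
Total crossings: 4.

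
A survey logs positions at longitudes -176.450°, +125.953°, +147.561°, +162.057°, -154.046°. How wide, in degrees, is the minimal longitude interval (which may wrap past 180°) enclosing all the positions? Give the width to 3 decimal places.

80.001°

Sort the longitudes: -176.450°, -154.046°, +125.953°, +147.561°, +162.057°.
Eastward gaps between consecutive values (wrapping around): 22.404°, 279.999°, 21.608°, 14.496°, 21.493°.
Largest gap = 279.999° ⇒ minimal covering band is its complement: 360° − 279.999° = 80.001°.
Band runs from +125.953° eastward to -154.046°, crossing the antimeridian.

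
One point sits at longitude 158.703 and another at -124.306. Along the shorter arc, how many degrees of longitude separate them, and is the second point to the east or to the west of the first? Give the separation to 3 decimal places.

Raw difference: -124.306 − 158.703 = -283.009°.
Normalise into (−180°, 180°]: -283.009° + 360° = 76.991°.
Positive ⇒ the second point lies to the east; separation 76.991°.

76.991° east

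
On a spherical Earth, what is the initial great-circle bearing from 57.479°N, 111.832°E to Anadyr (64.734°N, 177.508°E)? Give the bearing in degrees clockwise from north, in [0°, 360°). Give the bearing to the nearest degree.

Δλ = 177.508 − 111.832 = 65.676°.
θ = atan2( sin Δλ · cos φ₂ , cos φ₁ · sin φ₂ − sin φ₁ · cos φ₂ · cos Δλ )
  = atan2(0.38893, 0.33794) = 49.013° → normalised to [0°, 360°): 49.013°.

49°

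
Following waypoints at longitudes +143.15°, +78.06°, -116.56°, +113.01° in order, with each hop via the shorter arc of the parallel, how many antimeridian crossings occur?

2

Leg 1: +143.15° → +78.06°, shortest Δλ = -65.09° (west) — does not cross 180°.
Leg 2: +78.06° → -116.56°, shortest Δλ = 165.38° (east) — crosses 180°.
Leg 3: -116.56° → +113.01°, shortest Δλ = -130.43° (west) — crosses 180°.
Total crossings: 2.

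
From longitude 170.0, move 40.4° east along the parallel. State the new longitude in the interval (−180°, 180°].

Start at +170.0°; shift +40.4° → +210.4°.
+210.4° lies outside (−180°, 180°]; subtract 360° → -149.6°.

-149.6°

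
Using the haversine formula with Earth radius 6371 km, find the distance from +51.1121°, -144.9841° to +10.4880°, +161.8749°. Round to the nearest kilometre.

Δλ = 161.8749 − -144.9841 = 306.8590°; wrapped into (−180°, 180°]: -53.1410°.
Δφ = 10.4880 − 51.1121 = -40.6241°.
a = sin²(Δφ/2) + cos φ₁ · cos φ₂ · sin²(Δλ/2) = 0.244010.
c = 2·atan2(√a, √(1−a)) = 1.03331 rad → d = 6371·c ≈ 6583.21 km.

6583 km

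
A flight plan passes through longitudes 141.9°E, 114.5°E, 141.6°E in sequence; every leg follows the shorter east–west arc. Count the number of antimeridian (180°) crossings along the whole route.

0

Leg 1: +141.9° → +114.5°, shortest Δλ = -27.4° (west) — does not cross 180°.
Leg 2: +114.5° → +141.6°, shortest Δλ = 27.1° (east) — does not cross 180°.
Total crossings: 0.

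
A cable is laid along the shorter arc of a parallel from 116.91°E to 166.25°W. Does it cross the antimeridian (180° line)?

Naïve |-166.25 − 116.91| = 283.16° > 180°, so the shorter arc goes the other way round — across 180°.
Signed shortest Δλ = ((-166.25 − 116.91 + 180) mod 360) − 180 = 76.84°.
Going east by 76.84° from +116.91° passes through 180° before reaching -166.25°.

Yes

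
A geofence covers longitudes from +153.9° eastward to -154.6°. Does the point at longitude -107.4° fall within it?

Band width going east from +153.9° to -154.6°: ((-154.6 − 153.9) mod 360) = 51.5°.
Offset of -107.4° east of the west edge: ((-107.4 − 153.9) mod 360) = 98.7°.
98.7° > 51.5° ⇒ outside.

No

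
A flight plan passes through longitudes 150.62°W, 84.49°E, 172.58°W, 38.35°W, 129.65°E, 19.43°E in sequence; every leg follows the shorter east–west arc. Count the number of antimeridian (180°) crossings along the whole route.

Leg 1: -150.62° → +84.49°, shortest Δλ = -124.89° (west) — crosses 180°.
Leg 2: +84.49° → -172.58°, shortest Δλ = 102.93° (east) — crosses 180°.
Leg 3: -172.58° → -38.35°, shortest Δλ = 134.23° (east) — does not cross 180°.
Leg 4: -38.35° → +129.65°, shortest Δλ = 168.0° (east) — does not cross 180°.
Leg 5: +129.65° → +19.43°, shortest Δλ = -110.22° (west) — does not cross 180°.
Total crossings: 2.

2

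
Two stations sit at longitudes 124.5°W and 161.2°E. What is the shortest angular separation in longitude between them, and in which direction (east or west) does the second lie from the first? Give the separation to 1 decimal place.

Raw difference: 161.2 − -124.5 = 285.7°.
Normalise into (−180°, 180°]: 285.7° − 360° = -74.3°.
Negative ⇒ the second point lies to the west; separation 74.3°.

74.3° west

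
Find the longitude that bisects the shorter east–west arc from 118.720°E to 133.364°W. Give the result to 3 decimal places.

172.678°E

Signed shortest Δλ from +118.720° to -133.364° is +107.916°.
Midpoint longitude = +118.720° + (+107.916°)/2 = +118.720° + 53.958° = +172.678°.
(The naïve average (+118.720 + -133.364)/2 = -7.322° is on the wrong side of the globe.)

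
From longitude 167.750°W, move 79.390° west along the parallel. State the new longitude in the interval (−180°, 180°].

Start at -167.750°; shift −79.390° → -247.140°.
-247.140° lies outside (−180°, 180°]; add 360° → +112.860°.

112.860°E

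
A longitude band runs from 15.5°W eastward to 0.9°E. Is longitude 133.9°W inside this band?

Band width going east from -15.5° to +0.9°: ((0.9 − -15.5) mod 360) = 16.4°.
Offset of -133.9° east of the west edge: ((-133.9 − -15.5) mod 360) = 241.6°.
241.6° > 16.4° ⇒ outside.

No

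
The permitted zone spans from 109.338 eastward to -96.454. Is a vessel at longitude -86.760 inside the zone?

No

Band width going east from +109.338° to -96.454°: ((-96.454 − 109.338) mod 360) = 154.208°.
Offset of -86.760° east of the west edge: ((-86.760 − 109.338) mod 360) = 163.902°.
163.902° > 154.208° ⇒ outside.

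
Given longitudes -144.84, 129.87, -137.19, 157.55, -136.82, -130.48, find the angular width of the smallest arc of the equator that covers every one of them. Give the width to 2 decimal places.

Sort the longitudes: -144.84°, -137.19°, -136.82°, -130.48°, +129.87°, +157.55°.
Eastward gaps between consecutive values (wrapping around): 7.65°, 0.37°, 6.34°, 260.35°, 27.68°, 57.61°.
Largest gap = 260.35° ⇒ minimal covering band is its complement: 360° − 260.35° = 99.65°.
Band runs from +129.87° eastward to -130.48°, crossing the antimeridian.

99.65°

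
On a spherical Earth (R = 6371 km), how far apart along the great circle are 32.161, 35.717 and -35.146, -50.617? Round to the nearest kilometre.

Δλ = -50.617 − 35.717 = -86.334°.
Δφ = -35.146 − 32.161 = -67.307°.
a = sin²(Δφ/2) + cos φ₁ · cos φ₂ · sin²(Δλ/2) = 0.631082.
c = 2·atan2(√a, √(1−a)) = 1.83606 rad → d = 6371·c ≈ 11697.54 km.

11698 km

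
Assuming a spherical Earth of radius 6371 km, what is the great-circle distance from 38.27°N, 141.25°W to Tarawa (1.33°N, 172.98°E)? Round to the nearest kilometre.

6206 km

Δλ = 172.98 − -141.25 = 314.23°; wrapped into (−180°, 180°]: -45.77°.
Δφ = 1.33 − 38.27 = -36.94°.
a = sin²(Δφ/2) + cos φ₁ · cos φ₂ · sin²(Δλ/2) = 0.219066.
c = 2·atan2(√a, √(1−a)) = 0.97415 rad → d = 6371·c ≈ 6206.34 km.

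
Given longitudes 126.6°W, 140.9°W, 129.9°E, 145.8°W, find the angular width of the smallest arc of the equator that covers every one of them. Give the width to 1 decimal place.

Sort the longitudes: -145.8°, -140.9°, -126.6°, +129.9°.
Eastward gaps between consecutive values (wrapping around): 4.9°, 14.3°, 256.5°, 84.3°.
Largest gap = 256.5° ⇒ minimal covering band is its complement: 360° − 256.5° = 103.5°.
Band runs from +129.9° eastward to -126.6°, crossing the antimeridian.

103.5°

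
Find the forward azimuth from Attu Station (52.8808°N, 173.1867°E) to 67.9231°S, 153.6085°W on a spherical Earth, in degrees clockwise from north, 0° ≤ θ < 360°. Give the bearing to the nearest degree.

Δλ = -153.6085 − 173.1867 = -326.7952°; wrapped into (−180°, 180°]: 33.2048°.
θ = atan2( sin Δλ · cos φ₂ , cos φ₁ · sin φ₂ − sin φ₁ · cos φ₂ · cos Δλ )
  = atan2(0.20583, -0.80999) = 165.742° → normalised to [0°, 360°): 165.742°.

166°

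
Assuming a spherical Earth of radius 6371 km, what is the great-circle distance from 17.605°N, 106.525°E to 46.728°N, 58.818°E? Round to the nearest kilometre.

Δλ = 58.818 − 106.525 = -47.707°.
Δφ = 46.728 − 17.605 = 29.123°.
a = sin²(Δφ/2) + cos φ₁ · cos φ₂ · sin²(Δλ/2) = 0.170061.
c = 2·atan2(√a, √(1−a)) = 0.85014 rad → d = 6371·c ≈ 5416.24 km.

5416 km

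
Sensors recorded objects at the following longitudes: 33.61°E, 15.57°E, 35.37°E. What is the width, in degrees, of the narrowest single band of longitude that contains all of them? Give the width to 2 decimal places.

Sort the longitudes: +15.57°, +33.61°, +35.37°.
Eastward gaps between consecutive values (wrapping around): 18.04°, 1.76°, 340.20°.
Largest gap = 340.20° ⇒ minimal covering band is its complement: 360° − 340.20° = 19.80°.
Band runs from +15.57° eastward to +35.37°.

19.80°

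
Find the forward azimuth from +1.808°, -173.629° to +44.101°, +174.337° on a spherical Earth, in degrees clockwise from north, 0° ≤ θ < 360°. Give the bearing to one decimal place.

Δλ = 174.337 − -173.629 = 347.966°; wrapped into (−180°, 180°]: -12.034°.
θ = atan2( sin Δλ · cos φ₂ , cos φ₁ · sin φ₂ − sin φ₁ · cos φ₂ · cos Δλ )
  = atan2(-0.14972, 0.67342) = -12.535° → normalised to [0°, 360°): 347.465°.

347.5°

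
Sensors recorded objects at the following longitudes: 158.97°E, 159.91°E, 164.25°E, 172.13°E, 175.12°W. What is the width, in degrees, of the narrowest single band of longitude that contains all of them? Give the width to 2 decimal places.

Sort the longitudes: -175.12°, +158.97°, +159.91°, +164.25°, +172.13°.
Eastward gaps between consecutive values (wrapping around): 334.09°, 0.94°, 4.34°, 7.88°, 12.75°.
Largest gap = 334.09° ⇒ minimal covering band is its complement: 360° − 334.09° = 25.91°.
Band runs from +158.97° eastward to -175.12°, crossing the antimeridian.

25.91°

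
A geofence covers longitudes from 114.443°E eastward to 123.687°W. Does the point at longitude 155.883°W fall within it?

Yes

Band width going east from +114.443° to -123.687°: ((-123.687 − 114.443) mod 360) = 121.870°.
Offset of -155.883° east of the west edge: ((-155.883 − 114.443) mod 360) = 89.674°.
89.674° ≤ 121.870° ⇒ inside.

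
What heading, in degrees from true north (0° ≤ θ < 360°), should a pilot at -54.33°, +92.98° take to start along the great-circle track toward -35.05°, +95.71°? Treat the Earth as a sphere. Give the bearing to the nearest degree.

7°

Δλ = 95.71 − 92.98 = 2.73°.
θ = atan2( sin Δλ · cos φ₂ , cos φ₁ · sin φ₂ − sin φ₁ · cos φ₂ · cos Δλ )
  = atan2(0.03899, 0.32943) = 6.750° → normalised to [0°, 360°): 6.750°.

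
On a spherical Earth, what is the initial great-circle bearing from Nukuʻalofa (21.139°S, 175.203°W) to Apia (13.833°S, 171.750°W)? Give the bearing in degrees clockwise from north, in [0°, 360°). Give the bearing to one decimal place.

24.8°

Δλ = -171.750 − -175.203 = 3.453°.
θ = atan2( sin Δλ · cos φ₂ , cos φ₁ · sin φ₂ − sin φ₁ · cos φ₂ · cos Δλ )
  = atan2(0.05848, 0.12653) = 24.806° → normalised to [0°, 360°): 24.806°.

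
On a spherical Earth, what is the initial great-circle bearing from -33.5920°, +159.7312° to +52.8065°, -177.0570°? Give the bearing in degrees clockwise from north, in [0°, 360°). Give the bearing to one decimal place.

Δλ = -177.0570 − 159.7312 = -336.7882°; wrapped into (−180°, 180°]: 23.2118°.
θ = atan2( sin Δλ · cos φ₂ , cos φ₁ · sin φ₂ − sin φ₁ · cos φ₂ · cos Δλ )
  = atan2(0.23826, 0.97095) = 13.787° → normalised to [0°, 360°): 13.787°.

13.8°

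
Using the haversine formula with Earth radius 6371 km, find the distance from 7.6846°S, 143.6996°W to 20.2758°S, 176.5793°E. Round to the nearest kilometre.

4494 km

Δλ = 176.5793 − -143.6996 = 320.2789°; wrapped into (−180°, 180°]: -39.7211°.
Δφ = -20.2758 − -7.6846 = -12.5912°.
a = sin²(Δφ/2) + cos φ₁ · cos φ₂ · sin²(Δλ/2) = 0.119319.
c = 2·atan2(√a, √(1−a)) = 0.70538 rad → d = 6371·c ≈ 4494.00 km.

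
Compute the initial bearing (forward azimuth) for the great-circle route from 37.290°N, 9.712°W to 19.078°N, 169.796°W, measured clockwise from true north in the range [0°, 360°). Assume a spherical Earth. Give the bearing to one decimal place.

338.0°

Δλ = -169.796 − -9.712 = -160.084°.
θ = atan2( sin Δλ · cos φ₂ , cos φ₁ · sin φ₂ − sin φ₁ · cos φ₂ · cos Δλ )
  = atan2(-0.32193, 0.79837) = -21.961° → normalised to [0°, 360°): 338.039°.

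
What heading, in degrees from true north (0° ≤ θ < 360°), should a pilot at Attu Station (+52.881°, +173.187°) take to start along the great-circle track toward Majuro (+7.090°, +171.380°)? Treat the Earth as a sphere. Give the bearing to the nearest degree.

183°

Δλ = 171.380 − 173.187 = -1.807°.
θ = atan2( sin Δλ · cos φ₂ , cos φ₁ · sin φ₂ − sin φ₁ · cos φ₂ · cos Δλ )
  = atan2(-0.03129, -0.71641) = -177.499° → normalised to [0°, 360°): 182.501°.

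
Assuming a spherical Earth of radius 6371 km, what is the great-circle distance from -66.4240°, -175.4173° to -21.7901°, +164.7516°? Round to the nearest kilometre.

Δλ = 164.7516 − -175.4173 = 340.1689°; wrapped into (−180°, 180°]: -19.8311°.
Δφ = -21.7901 − -66.4240 = 44.6339°.
a = sin²(Δφ/2) + cos φ₁ · cos φ₂ · sin²(Δλ/2) = 0.155207.
c = 2·atan2(√a, √(1−a)) = 0.80988 rad → d = 6371·c ≈ 5159.74 km.

5160 km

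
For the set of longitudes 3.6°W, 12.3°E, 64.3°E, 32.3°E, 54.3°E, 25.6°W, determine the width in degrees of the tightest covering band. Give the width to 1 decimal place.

Sort the longitudes: -25.6°, -3.6°, +12.3°, +32.3°, +54.3°, +64.3°.
Eastward gaps between consecutive values (wrapping around): 22.0°, 15.9°, 20.0°, 22.0°, 10.0°, 270.1°.
Largest gap = 270.1° ⇒ minimal covering band is its complement: 360° − 270.1° = 89.9°.
Band runs from -25.6° eastward to +64.3°.

89.9°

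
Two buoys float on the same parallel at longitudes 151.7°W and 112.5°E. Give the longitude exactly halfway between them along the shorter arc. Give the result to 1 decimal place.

Signed shortest Δλ from -151.7° to +112.5° is -95.8°.
Midpoint longitude = -151.7° + (-95.8°)/2 = -151.7° − 47.9° = -199.6°.
Normalise into (−180°, 180°]: +160.4°.
(The naïve average (-151.7 + +112.5)/2 = -19.6° is on the wrong side of the globe.)

160.4°E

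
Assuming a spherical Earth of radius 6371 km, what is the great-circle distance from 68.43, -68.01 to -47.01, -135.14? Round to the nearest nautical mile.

Δλ = -135.14 − -68.01 = -67.13°.
Δφ = -47.01 − 68.43 = -115.44°.
a = sin²(Δφ/2) + cos φ₁ · cos φ₂ · sin²(Δλ/2) = 0.791411.
c = 2·atan2(√a, √(1−a)) = 2.19299 rad → d = 6371·c ≈ 13971.56 km ≈ 7544.04 nmi.

7544 nmi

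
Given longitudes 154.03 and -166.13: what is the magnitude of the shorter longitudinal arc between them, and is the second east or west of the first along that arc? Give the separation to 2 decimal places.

39.84° east

Raw difference: -166.13 − 154.03 = -320.16°.
Normalise into (−180°, 180°]: -320.16° + 360° = 39.84°.
Positive ⇒ the second point lies to the east; separation 39.84°.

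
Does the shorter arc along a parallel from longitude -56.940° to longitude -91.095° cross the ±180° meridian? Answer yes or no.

No

Signed shortest Δλ = ((-91.095 − -56.940 + 180) mod 360) − 180 = -34.155°.
Going west by 34.155° from -56.940° reaches -91.095° without touching 180°.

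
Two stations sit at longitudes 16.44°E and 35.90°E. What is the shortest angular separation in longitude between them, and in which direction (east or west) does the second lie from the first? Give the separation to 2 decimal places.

19.46° east

Raw difference: 35.90 − 16.44 = 19.46°.
Normalise into (−180°, 180°]: 19.46° stays 19.46°.
Positive ⇒ the second point lies to the east; separation 19.46°.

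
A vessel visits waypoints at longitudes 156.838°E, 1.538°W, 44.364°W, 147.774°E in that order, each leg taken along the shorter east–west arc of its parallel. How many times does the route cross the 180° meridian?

1

Leg 1: +156.838° → -1.538°, shortest Δλ = -158.376° (west) — does not cross 180°.
Leg 2: -1.538° → -44.364°, shortest Δλ = -42.826° (west) — does not cross 180°.
Leg 3: -44.364° → +147.774°, shortest Δλ = -167.862° (west) — crosses 180°.
Total crossings: 1.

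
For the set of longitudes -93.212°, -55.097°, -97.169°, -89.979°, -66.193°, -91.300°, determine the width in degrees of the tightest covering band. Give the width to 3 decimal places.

42.072°

Sort the longitudes: -97.169°, -93.212°, -91.300°, -89.979°, -66.193°, -55.097°.
Eastward gaps between consecutive values (wrapping around): 3.957°, 1.912°, 1.321°, 23.786°, 11.096°, 317.928°.
Largest gap = 317.928° ⇒ minimal covering band is its complement: 360° − 317.928° = 42.072°.
Band runs from -97.169° eastward to -55.097°.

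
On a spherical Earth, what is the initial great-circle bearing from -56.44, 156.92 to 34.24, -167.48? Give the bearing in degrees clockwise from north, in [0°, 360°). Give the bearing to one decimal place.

Δλ = -167.48 − 156.92 = -324.40°; wrapped into (−180°, 180°]: 35.60°.
θ = atan2( sin Δλ · cos φ₂ , cos φ₁ · sin φ₂ − sin φ₁ · cos φ₂ · cos Δλ )
  = atan2(0.48123, 0.87118) = 28.916° → normalised to [0°, 360°): 28.916°.

28.9°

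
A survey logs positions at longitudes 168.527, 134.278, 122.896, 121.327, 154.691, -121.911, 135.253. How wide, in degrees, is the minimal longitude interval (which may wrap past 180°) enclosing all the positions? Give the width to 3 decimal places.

116.762°

Sort the longitudes: -121.911°, +121.327°, +122.896°, +134.278°, +135.253°, +154.691°, +168.527°.
Eastward gaps between consecutive values (wrapping around): 243.238°, 1.569°, 11.382°, 0.975°, 19.438°, 13.836°, 69.562°.
Largest gap = 243.238° ⇒ minimal covering band is its complement: 360° − 243.238° = 116.762°.
Band runs from +121.327° eastward to -121.911°, crossing the antimeridian.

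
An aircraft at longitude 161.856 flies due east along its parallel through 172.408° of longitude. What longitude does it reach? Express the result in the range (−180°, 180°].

-25.736°

Start at +161.856°; shift +172.408° → +334.264°.
+334.264° lies outside (−180°, 180°]; subtract 360° → -25.736°.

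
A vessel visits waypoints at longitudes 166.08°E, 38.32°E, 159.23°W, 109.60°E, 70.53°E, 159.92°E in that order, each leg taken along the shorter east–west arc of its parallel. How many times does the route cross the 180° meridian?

2

Leg 1: +166.08° → +38.32°, shortest Δλ = -127.76° (west) — does not cross 180°.
Leg 2: +38.32° → -159.23°, shortest Δλ = 162.45° (east) — crosses 180°.
Leg 3: -159.23° → +109.60°, shortest Δλ = -91.17° (west) — crosses 180°.
Leg 4: +109.60° → +70.53°, shortest Δλ = -39.07° (west) — does not cross 180°.
Leg 5: +70.53° → +159.92°, shortest Δλ = 89.39° (east) — does not cross 180°.
Total crossings: 2.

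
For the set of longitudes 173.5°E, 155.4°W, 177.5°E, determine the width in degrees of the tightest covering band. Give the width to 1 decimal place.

31.1°

Sort the longitudes: -155.4°, +173.5°, +177.5°.
Eastward gaps between consecutive values (wrapping around): 328.9°, 4.0°, 27.1°.
Largest gap = 328.9° ⇒ minimal covering band is its complement: 360° − 328.9° = 31.1°.
Band runs from +173.5° eastward to -155.4°, crossing the antimeridian.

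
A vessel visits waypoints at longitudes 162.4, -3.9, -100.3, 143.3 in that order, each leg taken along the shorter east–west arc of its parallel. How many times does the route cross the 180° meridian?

Leg 1: +162.4° → -3.9°, shortest Δλ = -166.3° (west) — does not cross 180°.
Leg 2: -3.9° → -100.3°, shortest Δλ = -96.4° (west) — does not cross 180°.
Leg 3: -100.3° → +143.3°, shortest Δλ = -116.4° (west) — crosses 180°.
Total crossings: 1.

1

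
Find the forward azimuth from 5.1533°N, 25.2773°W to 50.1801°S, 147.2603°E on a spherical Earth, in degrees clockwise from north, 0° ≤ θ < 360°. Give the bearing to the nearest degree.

Δλ = 147.2603 − -25.2773 = 172.5376°.
θ = atan2( sin Δλ · cos φ₂ , cos φ₁ · sin φ₂ − sin φ₁ · cos φ₂ · cos Δλ )
  = atan2(0.08317, -0.70792) = 173.299° → normalised to [0°, 360°): 173.299°.

173°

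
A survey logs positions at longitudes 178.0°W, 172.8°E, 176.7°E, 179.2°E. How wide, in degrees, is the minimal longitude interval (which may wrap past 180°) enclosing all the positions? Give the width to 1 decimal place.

9.2°

Sort the longitudes: -178.0°, +172.8°, +176.7°, +179.2°.
Eastward gaps between consecutive values (wrapping around): 350.8°, 3.9°, 2.5°, 2.8°.
Largest gap = 350.8° ⇒ minimal covering band is its complement: 360° − 350.8° = 9.2°.
Band runs from +172.8° eastward to -178.0°, crossing the antimeridian.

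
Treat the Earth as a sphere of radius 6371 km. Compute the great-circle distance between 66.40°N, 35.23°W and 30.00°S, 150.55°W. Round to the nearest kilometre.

14159 km

Δλ = -150.55 − -35.23 = -115.32°.
Δφ = -30.00 − 66.40 = -96.40°.
a = sin²(Δφ/2) + cos φ₁ · cos φ₂ · sin²(Δλ/2) = 0.803231.
c = 2·atan2(√a, √(1−a)) = 2.22240 rad → d = 6371·c ≈ 14158.90 km.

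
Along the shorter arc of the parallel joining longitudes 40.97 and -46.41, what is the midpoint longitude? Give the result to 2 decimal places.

Signed shortest Δλ from +40.97° to -46.41° is -87.38°.
Midpoint longitude = +40.97° + (-87.38°)/2 = +40.97° − 43.69° = -2.72°.

-2.72°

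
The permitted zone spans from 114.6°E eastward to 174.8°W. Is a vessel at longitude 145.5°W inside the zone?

Band width going east from +114.6° to -174.8°: ((-174.8 − 114.6) mod 360) = 70.6°.
Offset of -145.5° east of the west edge: ((-145.5 − 114.6) mod 360) = 99.9°.
99.9° > 70.6° ⇒ outside.

No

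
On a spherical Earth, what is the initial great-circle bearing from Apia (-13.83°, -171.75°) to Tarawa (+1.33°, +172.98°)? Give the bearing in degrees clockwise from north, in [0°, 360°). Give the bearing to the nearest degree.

Δλ = 172.98 − -171.75 = 344.73°; wrapped into (−180°, 180°]: -15.27°.
θ = atan2( sin Δλ · cos φ₂ , cos φ₁ · sin φ₂ − sin φ₁ · cos φ₂ · cos Δλ )
  = atan2(-0.26330, 0.25308) = -46.134° → normalised to [0°, 360°): 313.866°.

314°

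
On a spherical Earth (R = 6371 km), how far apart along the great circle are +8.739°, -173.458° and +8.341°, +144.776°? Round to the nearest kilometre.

4591 km

Δλ = 144.776 − -173.458 = 318.234°; wrapped into (−180°, 180°]: -41.766°.
Δφ = 8.341 − 8.739 = -0.398°.
a = sin²(Δφ/2) + cos φ₁ · cos φ₂ · sin²(Δλ/2) = 0.124273.
c = 2·atan2(√a, √(1−a)) = 0.72053 rad → d = 6371·c ≈ 4590.51 km.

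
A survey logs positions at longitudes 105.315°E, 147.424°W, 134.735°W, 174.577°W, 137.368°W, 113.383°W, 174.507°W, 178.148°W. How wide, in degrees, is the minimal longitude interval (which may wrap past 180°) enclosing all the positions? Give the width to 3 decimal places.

141.302°

Sort the longitudes: -178.148°, -174.577°, -174.507°, -147.424°, -137.368°, -134.735°, -113.383°, +105.315°.
Eastward gaps between consecutive values (wrapping around): 3.571°, 0.070°, 27.083°, 10.056°, 2.633°, 21.352°, 218.698°, 76.537°.
Largest gap = 218.698° ⇒ minimal covering band is its complement: 360° − 218.698° = 141.302°.
Band runs from +105.315° eastward to -113.383°, crossing the antimeridian.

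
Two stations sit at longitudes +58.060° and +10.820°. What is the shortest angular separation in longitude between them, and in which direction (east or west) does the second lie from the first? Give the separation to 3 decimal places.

47.240° west

Raw difference: 10.820 − 58.060 = -47.24°.
Normalise into (−180°, 180°]: -47.24° stays -47.24°.
Negative ⇒ the second point lies to the west; separation 47.240°.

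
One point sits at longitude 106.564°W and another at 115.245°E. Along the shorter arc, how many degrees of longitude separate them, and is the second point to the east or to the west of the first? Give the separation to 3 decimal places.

Raw difference: 115.245 − -106.564 = 221.809°.
Normalise into (−180°, 180°]: 221.809° − 360° = -138.191°.
Negative ⇒ the second point lies to the west; separation 138.191°.

138.191° west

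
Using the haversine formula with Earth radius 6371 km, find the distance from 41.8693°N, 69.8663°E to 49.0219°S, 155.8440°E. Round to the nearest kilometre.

13122 km

Δλ = 155.8440 − 69.8663 = 85.9777°.
Δφ = -49.0219 − 41.8693 = -90.8912°.
a = sin²(Δφ/2) + cos φ₁ · cos φ₂ · sin²(Δλ/2) = 0.734816.
c = 2·atan2(√a, √(1−a)) = 2.05967 rad → d = 6371·c ≈ 13122.16 km.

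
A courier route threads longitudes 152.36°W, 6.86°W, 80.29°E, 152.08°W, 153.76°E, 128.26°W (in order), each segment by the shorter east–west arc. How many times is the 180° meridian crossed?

Leg 1: -152.36° → -6.86°, shortest Δλ = 145.5° (east) — does not cross 180°.
Leg 2: -6.86° → +80.29°, shortest Δλ = 87.15° (east) — does not cross 180°.
Leg 3: +80.29° → -152.08°, shortest Δλ = 127.63° (east) — crosses 180°.
Leg 4: -152.08° → +153.76°, shortest Δλ = -54.16° (west) — crosses 180°.
Leg 5: +153.76° → -128.26°, shortest Δλ = 77.98° (east) — crosses 180°.
Total crossings: 3.

3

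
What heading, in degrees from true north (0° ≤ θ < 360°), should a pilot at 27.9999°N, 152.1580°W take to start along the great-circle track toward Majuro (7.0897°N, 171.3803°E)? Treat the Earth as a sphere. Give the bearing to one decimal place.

245.7°

Δλ = 171.3803 − -152.1580 = 323.5383°; wrapped into (−180°, 180°]: -36.4617°.
θ = atan2( sin Δλ · cos φ₂ , cos φ₁ · sin φ₂ − sin φ₁ · cos φ₂ · cos Δλ )
  = atan2(-0.58974, -0.26571) = -114.254° → normalised to [0°, 360°): 245.746°.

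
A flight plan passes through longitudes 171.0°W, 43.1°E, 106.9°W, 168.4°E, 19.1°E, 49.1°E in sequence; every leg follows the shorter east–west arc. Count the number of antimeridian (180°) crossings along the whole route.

Leg 1: -171.0° → +43.1°, shortest Δλ = -145.9° (west) — crosses 180°.
Leg 2: +43.1° → -106.9°, shortest Δλ = -150.0° (west) — does not cross 180°.
Leg 3: -106.9° → +168.4°, shortest Δλ = -84.7° (west) — crosses 180°.
Leg 4: +168.4° → +19.1°, shortest Δλ = -149.3° (west) — does not cross 180°.
Leg 5: +19.1° → +49.1°, shortest Δλ = 30.0° (east) — does not cross 180°.
Total crossings: 2.

2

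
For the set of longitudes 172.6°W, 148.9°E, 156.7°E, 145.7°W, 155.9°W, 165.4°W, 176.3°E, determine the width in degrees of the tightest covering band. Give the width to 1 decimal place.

Sort the longitudes: -172.6°, -165.4°, -155.9°, -145.7°, +148.9°, +156.7°, +176.3°.
Eastward gaps between consecutive values (wrapping around): 7.2°, 9.5°, 10.2°, 294.6°, 7.8°, 19.6°, 11.1°.
Largest gap = 294.6° ⇒ minimal covering band is its complement: 360° − 294.6° = 65.4°.
Band runs from +148.9° eastward to -145.7°, crossing the antimeridian.

65.4°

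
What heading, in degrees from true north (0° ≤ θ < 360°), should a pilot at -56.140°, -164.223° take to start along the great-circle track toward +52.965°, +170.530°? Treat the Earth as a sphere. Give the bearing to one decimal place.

344.0°

Δλ = 170.530 − -164.223 = 334.753°; wrapped into (−180°, 180°]: -25.247°.
θ = atan2( sin Δλ · cos φ₂ , cos φ₁ · sin φ₂ − sin φ₁ · cos φ₂ · cos Δλ )
  = atan2(-0.25690, 0.89714) = -15.979° → normalised to [0°, 360°): 344.021°.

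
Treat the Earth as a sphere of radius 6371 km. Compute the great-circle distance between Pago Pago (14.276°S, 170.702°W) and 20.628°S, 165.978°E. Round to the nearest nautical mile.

Δλ = 165.978 − -170.702 = 336.680°; wrapped into (−180°, 180°]: -23.320°.
Δφ = -20.628 − -14.276 = -6.352°.
a = sin²(Δφ/2) + cos φ₁ · cos φ₂ · sin²(Δλ/2) = 0.040116.
c = 2·atan2(√a, √(1−a)) = 0.40331 rad → d = 6371·c ≈ 2569.48 km ≈ 1387.41 nmi.

1387 nmi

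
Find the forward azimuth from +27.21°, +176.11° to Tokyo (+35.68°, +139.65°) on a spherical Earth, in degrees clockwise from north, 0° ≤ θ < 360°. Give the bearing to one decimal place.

294.5°

Δλ = 139.65 − 176.11 = -36.46°.
θ = atan2( sin Δλ · cos φ₂ , cos φ₁ · sin φ₂ − sin φ₁ · cos φ₂ · cos Δλ )
  = atan2(-0.48271, 0.21999) = -65.500° → normalised to [0°, 360°): 294.500°.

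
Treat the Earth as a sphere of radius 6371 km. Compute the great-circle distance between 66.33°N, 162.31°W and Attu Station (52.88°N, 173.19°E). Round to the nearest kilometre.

Δλ = 173.19 − -162.31 = 335.50°; wrapped into (−180°, 180°]: -24.50°.
Δφ = 52.88 − 66.33 = -13.45°.
a = sin²(Δφ/2) + cos φ₁ · cos φ₂ · sin²(Δλ/2) = 0.024621.
c = 2·atan2(√a, √(1−a)) = 0.31512 rad → d = 6371·c ≈ 2007.64 km.

2008 km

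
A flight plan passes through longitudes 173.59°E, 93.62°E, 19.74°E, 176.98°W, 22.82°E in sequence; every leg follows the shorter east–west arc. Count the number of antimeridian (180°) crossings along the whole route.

2

Leg 1: +173.59° → +93.62°, shortest Δλ = -79.97° (west) — does not cross 180°.
Leg 2: +93.62° → +19.74°, shortest Δλ = -73.88° (west) — does not cross 180°.
Leg 3: +19.74° → -176.98°, shortest Δλ = 163.28° (east) — crosses 180°.
Leg 4: -176.98° → +22.82°, shortest Δλ = -160.2° (west) — crosses 180°.
Total crossings: 2.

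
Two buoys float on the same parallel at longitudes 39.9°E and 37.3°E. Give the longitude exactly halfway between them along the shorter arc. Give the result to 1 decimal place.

Signed shortest Δλ from +39.9° to +37.3° is -2.6°.
Midpoint longitude = +39.9° + (-2.6°)/2 = +39.9° − 1.3° = +38.6°.

38.6°E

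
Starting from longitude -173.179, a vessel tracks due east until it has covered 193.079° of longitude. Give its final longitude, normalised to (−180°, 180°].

+19.900°

Start at -173.179°; shift +193.079° → +19.900°.
+19.900° already lies in (−180°, 180°].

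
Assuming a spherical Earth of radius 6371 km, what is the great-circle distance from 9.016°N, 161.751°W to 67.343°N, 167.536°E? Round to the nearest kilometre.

Δλ = 167.536 − -161.751 = 329.287°; wrapped into (−180°, 180°]: -30.713°.
Δφ = 67.343 − 9.016 = 58.327°.
a = sin²(Δφ/2) + cos φ₁ · cos φ₂ · sin²(Δλ/2) = 0.264147.
c = 2·atan2(√a, √(1−a)) = 1.07957 rad → d = 6371·c ≈ 6877.95 km.

6878 km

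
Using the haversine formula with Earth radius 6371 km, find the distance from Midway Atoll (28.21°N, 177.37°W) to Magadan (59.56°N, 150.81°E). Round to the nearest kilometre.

Δλ = 150.81 − -177.37 = 328.18°; wrapped into (−180°, 180°]: -31.82°.
Δφ = 59.56 − 28.21 = 31.35°.
a = sin²(Δφ/2) + cos φ₁ · cos φ₂ · sin²(Δλ/2) = 0.106547.
c = 2·atan2(√a, √(1−a)) = 0.66502 rad → d = 6371·c ≈ 4236.82 km.

4237 km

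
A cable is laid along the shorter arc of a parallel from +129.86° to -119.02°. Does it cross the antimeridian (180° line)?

Naïve |-119.02 − 129.86| = 248.88° > 180°, so the shorter arc goes the other way round — across 180°.
Signed shortest Δλ = ((-119.02 − 129.86 + 180) mod 360) − 180 = 111.12°.
Going east by 111.12° from +129.86° passes through 180° before reaching -119.02°.

Yes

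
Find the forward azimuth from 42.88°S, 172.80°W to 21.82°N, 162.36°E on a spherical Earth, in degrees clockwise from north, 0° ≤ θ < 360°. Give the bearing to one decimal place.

335.2°

Δλ = 162.36 − -172.80 = 335.16°; wrapped into (−180°, 180°]: -24.84°.
θ = atan2( sin Δλ · cos φ₂ , cos φ₁ · sin φ₂ − sin φ₁ · cos φ₂ · cos Δλ )
  = atan2(-0.38999, 0.84564) = -24.758° → normalised to [0°, 360°): 335.242°.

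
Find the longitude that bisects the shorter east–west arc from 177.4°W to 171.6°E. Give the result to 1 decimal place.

177.1°E

Signed shortest Δλ from -177.4° to +171.6° is -11.0°.
Midpoint longitude = -177.4° + (-11.0°)/2 = -177.4° − 5.5° = -182.9°.
Normalise into (−180°, 180°]: +177.1°.
(The naïve average (-177.4 + +171.6)/2 = -2.9° is on the wrong side of the globe.)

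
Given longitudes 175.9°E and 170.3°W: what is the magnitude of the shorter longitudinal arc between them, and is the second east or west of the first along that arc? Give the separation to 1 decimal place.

Raw difference: -170.3 − 175.9 = -346.2°.
Normalise into (−180°, 180°]: -346.2° + 360° = 13.8°.
Positive ⇒ the second point lies to the east; separation 13.8°.

13.8° east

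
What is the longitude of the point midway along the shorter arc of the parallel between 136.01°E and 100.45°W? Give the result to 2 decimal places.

Signed shortest Δλ from +136.01° to -100.45° is +123.54°.
Midpoint longitude = +136.01° + (+123.54°)/2 = +136.01° + 61.77° = +197.78°.
Normalise into (−180°, 180°]: -162.22°.
(The naïve average (+136.01 + -100.45)/2 = 17.78° is on the wrong side of the globe.)

162.22°W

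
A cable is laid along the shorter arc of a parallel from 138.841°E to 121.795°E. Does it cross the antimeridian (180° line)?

No

Signed shortest Δλ = ((121.795 − 138.841 + 180) mod 360) − 180 = -17.046°.
Going west by 17.046° from +138.841° reaches +121.795° without touching 180°.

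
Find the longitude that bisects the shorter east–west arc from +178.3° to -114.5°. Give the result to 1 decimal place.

-148.1°

Signed shortest Δλ from +178.3° to -114.5° is +67.2°.
Midpoint longitude = +178.3° + (+67.2°)/2 = +178.3° + 33.6° = +211.9°.
Normalise into (−180°, 180°]: -148.1°.
(The naïve average (+178.3 + -114.5)/2 = 31.9° is on the wrong side of the globe.)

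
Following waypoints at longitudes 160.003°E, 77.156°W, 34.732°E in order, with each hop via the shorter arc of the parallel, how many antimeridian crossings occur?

Leg 1: +160.003° → -77.156°, shortest Δλ = 122.841° (east) — crosses 180°.
Leg 2: -77.156° → +34.732°, shortest Δλ = 111.888° (east) — does not cross 180°.
Total crossings: 1.

1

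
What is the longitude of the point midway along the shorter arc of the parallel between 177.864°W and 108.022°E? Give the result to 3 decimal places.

Signed shortest Δλ from -177.864° to +108.022° is -74.114°.
Midpoint longitude = -177.864° + (-74.114°)/2 = -177.864° − 37.057° = -214.921°.
Normalise into (−180°, 180°]: +145.079°.
(The naïve average (-177.864 + +108.022)/2 = -34.921° is on the wrong side of the globe.)

145.079°E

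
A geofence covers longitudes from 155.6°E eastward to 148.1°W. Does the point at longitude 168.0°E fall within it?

Band width going east from +155.6° to -148.1°: ((-148.1 − 155.6) mod 360) = 56.3°.
Offset of +168.0° east of the west edge: ((168.0 − 155.6) mod 360) = 12.4°.
12.4° ≤ 56.3° ⇒ inside.

Yes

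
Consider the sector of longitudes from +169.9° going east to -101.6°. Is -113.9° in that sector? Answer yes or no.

Yes

Band width going east from +169.9° to -101.6°: ((-101.6 − 169.9) mod 360) = 88.5°.
Offset of -113.9° east of the west edge: ((-113.9 − 169.9) mod 360) = 76.2°.
76.2° ≤ 88.5° ⇒ inside.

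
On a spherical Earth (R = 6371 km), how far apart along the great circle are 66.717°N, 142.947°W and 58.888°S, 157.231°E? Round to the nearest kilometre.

14804 km

Δλ = 157.231 − -142.947 = 300.178°; wrapped into (−180°, 180°]: -59.822°.
Δφ = -58.888 − 66.717 = -125.605°.
a = sin²(Δφ/2) + cos φ₁ · cos φ₂ · sin²(Δλ/2) = 0.841883.
c = 2·atan2(√a, √(1−a)) = 2.32371 rad → d = 6371·c ≈ 14804.34 km.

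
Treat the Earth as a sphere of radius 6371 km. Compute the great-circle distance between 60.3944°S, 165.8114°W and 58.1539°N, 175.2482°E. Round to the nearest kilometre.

13285 km

Δλ = 175.2482 − -165.8114 = 341.0596°; wrapped into (−180°, 180°]: -18.9404°.
Δφ = 58.1539 − -60.3944 = 118.5483°.
a = sin²(Δφ/2) + cos φ₁ · cos φ₂ · sin²(Δλ/2) = 0.746006.
c = 2·atan2(√a, √(1−a)) = 2.08520 rad → d = 6371·c ≈ 13284.79 km.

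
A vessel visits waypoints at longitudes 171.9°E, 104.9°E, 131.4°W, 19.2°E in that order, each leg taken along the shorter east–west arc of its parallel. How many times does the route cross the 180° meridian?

1

Leg 1: +171.9° → +104.9°, shortest Δλ = -67.0° (west) — does not cross 180°.
Leg 2: +104.9° → -131.4°, shortest Δλ = 123.7° (east) — crosses 180°.
Leg 3: -131.4° → +19.2°, shortest Δλ = 150.6° (east) — does not cross 180°.
Total crossings: 1.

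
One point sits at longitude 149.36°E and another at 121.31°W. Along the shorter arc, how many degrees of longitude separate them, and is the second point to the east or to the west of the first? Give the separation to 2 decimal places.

Raw difference: -121.31 − 149.36 = -270.67°.
Normalise into (−180°, 180°]: -270.67° + 360° = 89.33°.
Positive ⇒ the second point lies to the east; separation 89.33°.

89.33° east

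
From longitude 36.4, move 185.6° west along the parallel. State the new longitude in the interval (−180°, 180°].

Start at +36.4°; shift −185.6° → -149.2°.
-149.2° already lies in (−180°, 180°].

-149.2°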